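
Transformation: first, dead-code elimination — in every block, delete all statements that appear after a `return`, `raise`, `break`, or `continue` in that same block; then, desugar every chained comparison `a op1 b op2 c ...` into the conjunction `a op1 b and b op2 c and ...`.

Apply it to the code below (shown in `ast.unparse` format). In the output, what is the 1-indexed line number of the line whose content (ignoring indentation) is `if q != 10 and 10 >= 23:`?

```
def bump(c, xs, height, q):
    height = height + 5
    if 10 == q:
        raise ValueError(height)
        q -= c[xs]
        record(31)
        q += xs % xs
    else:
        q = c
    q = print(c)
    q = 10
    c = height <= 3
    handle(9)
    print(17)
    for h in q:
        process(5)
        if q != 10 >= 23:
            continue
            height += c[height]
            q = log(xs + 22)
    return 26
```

Transformed code:
def bump(c, xs, height, q):
    height = height + 5
    if 10 == q:
        raise ValueError(height)
    else:
        q = c
    q = print(c)
    q = 10
    c = height <= 3
    handle(9)
    print(17)
    for h in q:
        process(5)
        if q != 10 and 10 >= 23:
            continue
    return 26

14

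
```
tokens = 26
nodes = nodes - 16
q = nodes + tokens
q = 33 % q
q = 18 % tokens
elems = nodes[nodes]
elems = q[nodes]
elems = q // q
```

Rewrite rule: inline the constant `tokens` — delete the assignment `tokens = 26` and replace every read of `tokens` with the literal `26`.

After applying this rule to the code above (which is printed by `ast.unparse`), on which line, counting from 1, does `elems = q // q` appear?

7

Transformed code:
nodes = nodes - 16
q = nodes + 26
q = 33 % q
q = 18 % 26
elems = nodes[nodes]
elems = q[nodes]
elems = q // q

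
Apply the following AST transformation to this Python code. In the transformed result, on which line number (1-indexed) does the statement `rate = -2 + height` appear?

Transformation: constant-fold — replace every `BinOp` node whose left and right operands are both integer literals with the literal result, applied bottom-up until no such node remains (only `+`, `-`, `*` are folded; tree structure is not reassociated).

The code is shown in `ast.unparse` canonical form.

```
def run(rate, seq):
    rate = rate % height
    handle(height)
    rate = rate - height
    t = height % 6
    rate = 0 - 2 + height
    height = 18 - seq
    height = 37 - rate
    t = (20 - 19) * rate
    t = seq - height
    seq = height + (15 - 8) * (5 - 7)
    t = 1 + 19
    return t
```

6

Transformed code:
def run(rate, seq):
    rate = rate % height
    handle(height)
    rate = rate - height
    t = height % 6
    rate = -2 + height
    height = 18 - seq
    height = 37 - rate
    t = 1 * rate
    t = seq - height
    seq = height + -14
    t = 20
    return t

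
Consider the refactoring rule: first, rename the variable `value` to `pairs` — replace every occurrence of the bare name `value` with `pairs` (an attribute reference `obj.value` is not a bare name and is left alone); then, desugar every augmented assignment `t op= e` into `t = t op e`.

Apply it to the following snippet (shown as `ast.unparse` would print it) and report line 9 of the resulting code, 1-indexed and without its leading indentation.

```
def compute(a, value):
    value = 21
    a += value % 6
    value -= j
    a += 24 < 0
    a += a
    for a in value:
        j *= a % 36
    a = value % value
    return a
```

Transformed code:
def compute(a, pairs):
    pairs = 21
    a = a + pairs % 6
    pairs = pairs - j
    a = a + (24 < 0)
    a = a + a
    for a in pairs:
        j = j * (a % 36)
    a = pairs % pairs
    return a

a = pairs % pairs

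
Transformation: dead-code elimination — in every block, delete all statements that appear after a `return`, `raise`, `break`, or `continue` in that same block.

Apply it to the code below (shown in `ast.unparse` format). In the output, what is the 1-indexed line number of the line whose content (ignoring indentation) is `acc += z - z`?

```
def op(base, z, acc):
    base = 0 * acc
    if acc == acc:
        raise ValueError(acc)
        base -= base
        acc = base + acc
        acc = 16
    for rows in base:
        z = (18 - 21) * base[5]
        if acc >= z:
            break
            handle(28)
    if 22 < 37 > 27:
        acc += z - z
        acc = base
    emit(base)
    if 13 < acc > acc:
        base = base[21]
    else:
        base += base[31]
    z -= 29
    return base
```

10

Transformed code:
def op(base, z, acc):
    base = 0 * acc
    if acc == acc:
        raise ValueError(acc)
    for rows in base:
        z = (18 - 21) * base[5]
        if acc >= z:
            break
    if 22 < 37 > 27:
        acc += z - z
        acc = base
    emit(base)
    if 13 < acc > acc:
        base = base[21]
    else:
        base += base[31]
    z -= 29
    return base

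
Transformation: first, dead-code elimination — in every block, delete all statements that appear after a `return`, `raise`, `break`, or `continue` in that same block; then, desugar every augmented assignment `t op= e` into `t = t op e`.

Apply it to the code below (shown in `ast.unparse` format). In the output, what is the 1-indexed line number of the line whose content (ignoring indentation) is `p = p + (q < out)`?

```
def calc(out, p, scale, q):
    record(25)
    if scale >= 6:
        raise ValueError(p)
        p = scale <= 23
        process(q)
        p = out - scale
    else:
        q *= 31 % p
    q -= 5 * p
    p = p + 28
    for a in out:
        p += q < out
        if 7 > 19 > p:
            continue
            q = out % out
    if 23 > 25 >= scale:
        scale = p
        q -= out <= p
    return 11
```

Transformed code:
def calc(out, p, scale, q):
    record(25)
    if scale >= 6:
        raise ValueError(p)
    else:
        q = q * (31 % p)
    q = q - 5 * p
    p = p + 28
    for a in out:
        p = p + (q < out)
        if 7 > 19 > p:
            continue
    if 23 > 25 >= scale:
        scale = p
        q = q - (out <= p)
    return 11

10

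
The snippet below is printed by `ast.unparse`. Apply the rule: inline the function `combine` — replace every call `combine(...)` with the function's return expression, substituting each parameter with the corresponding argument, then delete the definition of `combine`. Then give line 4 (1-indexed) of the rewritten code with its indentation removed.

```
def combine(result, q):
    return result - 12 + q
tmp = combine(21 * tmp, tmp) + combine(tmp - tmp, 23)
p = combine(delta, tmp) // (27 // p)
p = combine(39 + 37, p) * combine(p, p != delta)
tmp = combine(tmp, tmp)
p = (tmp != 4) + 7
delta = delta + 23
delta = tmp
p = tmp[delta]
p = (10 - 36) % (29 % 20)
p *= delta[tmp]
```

tmp = tmp - 12 + tmp

Transformed code:
tmp = 21 * tmp - 12 + tmp + (tmp - tmp - 12 + 23)
p = (delta - 12 + tmp) // (27 // p)
p = (39 + 37 - 12 + p) * (p - 12 + (p != delta))
tmp = tmp - 12 + tmp
p = (tmp != 4) + 7
delta = delta + 23
delta = tmp
p = tmp[delta]
p = (10 - 36) % (29 % 20)
p *= delta[tmp]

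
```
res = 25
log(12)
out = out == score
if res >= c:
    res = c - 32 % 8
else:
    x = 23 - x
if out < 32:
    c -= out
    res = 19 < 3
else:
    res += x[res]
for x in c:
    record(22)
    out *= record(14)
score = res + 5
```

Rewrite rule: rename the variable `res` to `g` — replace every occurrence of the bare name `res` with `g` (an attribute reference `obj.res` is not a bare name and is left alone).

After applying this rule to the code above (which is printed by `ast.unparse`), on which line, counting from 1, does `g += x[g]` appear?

12

Transformed code:
g = 25
log(12)
out = out == score
if g >= c:
    g = c - 32 % 8
else:
    x = 23 - x
if out < 32:
    c -= out
    g = 19 < 3
else:
    g += x[g]
for x in c:
    record(22)
    out *= record(14)
score = g + 5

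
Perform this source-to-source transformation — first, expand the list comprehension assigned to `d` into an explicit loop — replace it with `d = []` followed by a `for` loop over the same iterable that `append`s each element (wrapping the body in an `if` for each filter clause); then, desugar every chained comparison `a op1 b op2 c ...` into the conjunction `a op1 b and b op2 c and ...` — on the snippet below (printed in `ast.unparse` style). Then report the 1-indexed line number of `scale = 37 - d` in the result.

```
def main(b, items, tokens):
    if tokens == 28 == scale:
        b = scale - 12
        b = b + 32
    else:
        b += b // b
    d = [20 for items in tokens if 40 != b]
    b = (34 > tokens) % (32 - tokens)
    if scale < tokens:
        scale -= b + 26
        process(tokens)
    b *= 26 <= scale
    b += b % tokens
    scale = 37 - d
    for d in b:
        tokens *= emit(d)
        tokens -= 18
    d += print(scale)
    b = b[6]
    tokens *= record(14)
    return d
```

Transformed code:
def main(b, items, tokens):
    if tokens == 28 and 28 == scale:
        b = scale - 12
        b = b + 32
    else:
        b += b // b
    d = []
    for items in tokens:
        if 40 != b:
            d.append(20)
    b = (34 > tokens) % (32 - tokens)
    if scale < tokens:
        scale -= b + 26
        process(tokens)
    b *= 26 <= scale
    b += b % tokens
    scale = 37 - d
    for d in b:
        tokens *= emit(d)
        tokens -= 18
    d += print(scale)
    b = b[6]
    tokens *= record(14)
    return d

17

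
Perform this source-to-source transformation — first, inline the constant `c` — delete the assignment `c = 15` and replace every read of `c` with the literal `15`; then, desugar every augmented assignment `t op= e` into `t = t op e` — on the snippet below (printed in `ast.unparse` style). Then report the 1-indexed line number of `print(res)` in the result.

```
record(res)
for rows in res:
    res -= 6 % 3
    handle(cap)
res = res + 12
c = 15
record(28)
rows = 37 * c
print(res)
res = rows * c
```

8

Transformed code:
record(res)
for rows in res:
    res = res - 6 % 3
    handle(cap)
res = res + 12
record(28)
rows = 37 * 15
print(res)
res = rows * 15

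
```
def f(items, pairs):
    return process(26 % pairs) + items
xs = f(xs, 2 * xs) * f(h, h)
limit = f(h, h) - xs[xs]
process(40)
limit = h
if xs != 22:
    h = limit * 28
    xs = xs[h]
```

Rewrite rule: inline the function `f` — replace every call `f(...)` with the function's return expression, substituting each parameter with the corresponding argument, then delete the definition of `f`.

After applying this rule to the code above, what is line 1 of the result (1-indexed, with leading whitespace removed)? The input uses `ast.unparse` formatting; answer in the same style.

Transformed code:
xs = (process(26 % (2 * xs)) + xs) * (process(26 % h) + h)
limit = process(26 % h) + h - xs[xs]
process(40)
limit = h
if xs != 22:
    h = limit * 28
    xs = xs[h]

xs = (process(26 % (2 * xs)) + xs) * (process(26 % h) + h)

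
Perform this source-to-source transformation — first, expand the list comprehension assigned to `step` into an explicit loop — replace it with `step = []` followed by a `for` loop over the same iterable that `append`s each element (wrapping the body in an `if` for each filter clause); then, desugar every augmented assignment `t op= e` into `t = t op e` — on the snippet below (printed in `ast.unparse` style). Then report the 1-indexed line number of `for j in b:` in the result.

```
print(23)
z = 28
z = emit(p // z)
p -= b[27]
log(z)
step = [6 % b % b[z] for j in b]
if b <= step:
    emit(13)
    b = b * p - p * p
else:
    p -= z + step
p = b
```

7

Transformed code:
print(23)
z = 28
z = emit(p // z)
p = p - b[27]
log(z)
step = []
for j in b:
    step.append(6 % b % b[z])
if b <= step:
    emit(13)
    b = b * p - p * p
else:
    p = p - (z + step)
p = b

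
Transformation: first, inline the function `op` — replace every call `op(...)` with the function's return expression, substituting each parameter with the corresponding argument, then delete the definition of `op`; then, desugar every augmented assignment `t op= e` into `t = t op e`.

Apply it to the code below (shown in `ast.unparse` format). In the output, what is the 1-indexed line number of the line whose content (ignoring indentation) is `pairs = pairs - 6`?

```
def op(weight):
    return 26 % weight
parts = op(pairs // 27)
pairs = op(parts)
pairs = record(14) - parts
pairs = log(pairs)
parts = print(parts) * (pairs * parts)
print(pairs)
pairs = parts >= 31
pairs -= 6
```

Transformed code:
parts = 26 % (pairs // 27)
pairs = 26 % parts
pairs = record(14) - parts
pairs = log(pairs)
parts = print(parts) * (pairs * parts)
print(pairs)
pairs = parts >= 31
pairs = pairs - 6

8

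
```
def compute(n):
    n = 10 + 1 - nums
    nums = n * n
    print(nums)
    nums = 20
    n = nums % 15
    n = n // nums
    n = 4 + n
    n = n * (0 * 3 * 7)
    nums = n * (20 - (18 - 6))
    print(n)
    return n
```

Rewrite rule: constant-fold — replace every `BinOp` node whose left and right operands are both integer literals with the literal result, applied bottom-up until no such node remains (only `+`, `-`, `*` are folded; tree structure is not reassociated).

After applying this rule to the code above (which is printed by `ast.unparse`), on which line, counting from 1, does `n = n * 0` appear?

Transformed code:
def compute(n):
    n = 11 - nums
    nums = n * n
    print(nums)
    nums = 20
    n = nums % 15
    n = n // nums
    n = 4 + n
    n = n * 0
    nums = n * 8
    print(n)
    return n

9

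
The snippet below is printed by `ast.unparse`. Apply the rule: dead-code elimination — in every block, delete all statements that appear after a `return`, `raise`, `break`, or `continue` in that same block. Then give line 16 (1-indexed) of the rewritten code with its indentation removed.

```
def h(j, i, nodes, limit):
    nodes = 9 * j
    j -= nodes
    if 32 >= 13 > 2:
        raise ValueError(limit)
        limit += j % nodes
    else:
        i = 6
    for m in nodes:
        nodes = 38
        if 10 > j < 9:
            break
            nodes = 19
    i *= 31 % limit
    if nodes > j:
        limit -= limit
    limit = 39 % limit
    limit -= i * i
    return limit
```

limit -= i * i

Transformed code:
def h(j, i, nodes, limit):
    nodes = 9 * j
    j -= nodes
    if 32 >= 13 > 2:
        raise ValueError(limit)
    else:
        i = 6
    for m in nodes:
        nodes = 38
        if 10 > j < 9:
            break
    i *= 31 % limit
    if nodes > j:
        limit -= limit
    limit = 39 % limit
    limit -= i * i
    return limit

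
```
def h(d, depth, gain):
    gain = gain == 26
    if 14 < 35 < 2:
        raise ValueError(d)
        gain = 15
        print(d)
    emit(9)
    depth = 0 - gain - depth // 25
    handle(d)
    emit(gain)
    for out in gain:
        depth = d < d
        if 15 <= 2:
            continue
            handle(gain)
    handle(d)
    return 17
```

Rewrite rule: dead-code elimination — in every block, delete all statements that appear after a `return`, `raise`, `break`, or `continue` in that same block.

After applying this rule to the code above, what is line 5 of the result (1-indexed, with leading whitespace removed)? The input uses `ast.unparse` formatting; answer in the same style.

Transformed code:
def h(d, depth, gain):
    gain = gain == 26
    if 14 < 35 < 2:
        raise ValueError(d)
    emit(9)
    depth = 0 - gain - depth // 25
    handle(d)
    emit(gain)
    for out in gain:
        depth = d < d
        if 15 <= 2:
            continue
    handle(d)
    return 17

emit(9)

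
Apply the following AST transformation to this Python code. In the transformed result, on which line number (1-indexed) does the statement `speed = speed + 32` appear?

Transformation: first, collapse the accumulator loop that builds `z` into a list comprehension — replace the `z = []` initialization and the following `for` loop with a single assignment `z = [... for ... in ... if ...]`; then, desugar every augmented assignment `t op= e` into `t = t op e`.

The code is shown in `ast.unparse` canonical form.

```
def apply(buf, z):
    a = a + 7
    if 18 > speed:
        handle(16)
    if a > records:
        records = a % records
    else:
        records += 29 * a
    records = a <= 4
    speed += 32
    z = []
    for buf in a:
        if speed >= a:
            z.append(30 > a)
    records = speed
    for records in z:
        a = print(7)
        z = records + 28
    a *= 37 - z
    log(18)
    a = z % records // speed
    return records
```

Transformed code:
def apply(buf, z):
    a = a + 7
    if 18 > speed:
        handle(16)
    if a > records:
        records = a % records
    else:
        records = records + 29 * a
    records = a <= 4
    speed = speed + 32
    z = [30 > a for buf in a if speed >= a]
    records = speed
    for records in z:
        a = print(7)
        z = records + 28
    a = a * (37 - z)
    log(18)
    a = z % records // speed
    return records

10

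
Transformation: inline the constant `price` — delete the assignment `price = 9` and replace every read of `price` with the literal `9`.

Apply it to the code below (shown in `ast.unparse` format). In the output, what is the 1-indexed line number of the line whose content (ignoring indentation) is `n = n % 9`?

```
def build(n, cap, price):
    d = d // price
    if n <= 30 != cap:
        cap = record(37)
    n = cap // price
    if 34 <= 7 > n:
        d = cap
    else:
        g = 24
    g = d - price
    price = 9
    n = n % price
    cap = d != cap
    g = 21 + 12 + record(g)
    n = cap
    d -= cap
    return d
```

11

Transformed code:
def build(n, cap, price):
    d = d // 9
    if n <= 30 != cap:
        cap = record(37)
    n = cap // 9
    if 34 <= 7 > n:
        d = cap
    else:
        g = 24
    g = d - 9
    n = n % 9
    cap = d != cap
    g = 21 + 12 + record(g)
    n = cap
    d -= cap
    return d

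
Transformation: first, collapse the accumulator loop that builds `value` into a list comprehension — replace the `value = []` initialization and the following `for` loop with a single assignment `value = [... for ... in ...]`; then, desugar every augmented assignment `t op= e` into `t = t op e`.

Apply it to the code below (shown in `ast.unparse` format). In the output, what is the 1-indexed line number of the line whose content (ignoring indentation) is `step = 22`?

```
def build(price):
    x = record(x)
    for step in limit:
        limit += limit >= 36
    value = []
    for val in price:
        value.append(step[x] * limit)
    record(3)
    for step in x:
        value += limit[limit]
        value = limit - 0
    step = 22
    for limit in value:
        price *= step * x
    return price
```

10

Transformed code:
def build(price):
    x = record(x)
    for step in limit:
        limit = limit + (limit >= 36)
    value = [step[x] * limit for val in price]
    record(3)
    for step in x:
        value = value + limit[limit]
        value = limit - 0
    step = 22
    for limit in value:
        price = price * (step * x)
    return price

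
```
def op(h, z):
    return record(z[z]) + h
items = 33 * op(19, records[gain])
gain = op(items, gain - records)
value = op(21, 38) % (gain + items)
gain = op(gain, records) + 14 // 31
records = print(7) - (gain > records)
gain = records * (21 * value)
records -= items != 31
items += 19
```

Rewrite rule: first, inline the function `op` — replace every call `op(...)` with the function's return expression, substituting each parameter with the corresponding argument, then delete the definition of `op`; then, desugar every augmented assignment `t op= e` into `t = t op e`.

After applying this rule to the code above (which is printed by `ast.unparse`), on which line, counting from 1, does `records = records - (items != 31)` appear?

Transformed code:
items = 33 * (record(records[gain][records[gain]]) + 19)
gain = record((gain - records)[gain - records]) + items
value = (record(38[38]) + 21) % (gain + items)
gain = record(records[records]) + gain + 14 // 31
records = print(7) - (gain > records)
gain = records * (21 * value)
records = records - (items != 31)
items = items + 19

7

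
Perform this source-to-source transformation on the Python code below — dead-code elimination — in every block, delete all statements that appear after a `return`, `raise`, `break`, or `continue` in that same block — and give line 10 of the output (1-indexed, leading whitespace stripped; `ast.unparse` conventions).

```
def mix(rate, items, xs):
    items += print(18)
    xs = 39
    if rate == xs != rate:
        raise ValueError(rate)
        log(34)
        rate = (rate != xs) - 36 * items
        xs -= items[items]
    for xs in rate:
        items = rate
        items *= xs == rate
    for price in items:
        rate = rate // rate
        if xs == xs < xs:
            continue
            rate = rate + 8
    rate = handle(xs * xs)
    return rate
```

rate = rate // rate

Transformed code:
def mix(rate, items, xs):
    items += print(18)
    xs = 39
    if rate == xs != rate:
        raise ValueError(rate)
    for xs in rate:
        items = rate
        items *= xs == rate
    for price in items:
        rate = rate // rate
        if xs == xs < xs:
            continue
    rate = handle(xs * xs)
    return rate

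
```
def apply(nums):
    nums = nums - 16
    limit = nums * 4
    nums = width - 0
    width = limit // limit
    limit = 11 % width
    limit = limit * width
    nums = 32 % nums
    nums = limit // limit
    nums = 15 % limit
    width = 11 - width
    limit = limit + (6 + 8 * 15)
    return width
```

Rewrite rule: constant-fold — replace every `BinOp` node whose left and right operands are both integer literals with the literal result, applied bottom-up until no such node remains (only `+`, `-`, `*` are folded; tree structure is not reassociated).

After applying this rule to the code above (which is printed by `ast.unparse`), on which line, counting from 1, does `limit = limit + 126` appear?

Transformed code:
def apply(nums):
    nums = nums - 16
    limit = nums * 4
    nums = width - 0
    width = limit // limit
    limit = 11 % width
    limit = limit * width
    nums = 32 % nums
    nums = limit // limit
    nums = 15 % limit
    width = 11 - width
    limit = limit + 126
    return width

12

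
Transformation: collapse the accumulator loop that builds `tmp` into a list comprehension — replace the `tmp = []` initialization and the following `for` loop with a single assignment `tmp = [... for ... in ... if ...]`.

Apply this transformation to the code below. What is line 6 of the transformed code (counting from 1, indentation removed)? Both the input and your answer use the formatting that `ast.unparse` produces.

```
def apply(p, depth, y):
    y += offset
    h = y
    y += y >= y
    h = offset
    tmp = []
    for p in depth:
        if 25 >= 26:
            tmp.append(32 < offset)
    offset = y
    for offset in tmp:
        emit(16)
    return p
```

tmp = [32 < offset for p in depth if 25 >= 26]

Transformed code:
def apply(p, depth, y):
    y += offset
    h = y
    y += y >= y
    h = offset
    tmp = [32 < offset for p in depth if 25 >= 26]
    offset = y
    for offset in tmp:
        emit(16)
    return p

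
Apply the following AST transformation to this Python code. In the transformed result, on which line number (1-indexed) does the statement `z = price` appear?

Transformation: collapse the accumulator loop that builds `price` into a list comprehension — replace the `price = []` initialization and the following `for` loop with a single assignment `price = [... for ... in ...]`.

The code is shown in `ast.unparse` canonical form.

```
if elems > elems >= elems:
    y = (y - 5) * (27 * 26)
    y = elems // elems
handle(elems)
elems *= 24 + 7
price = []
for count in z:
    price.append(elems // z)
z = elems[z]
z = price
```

Transformed code:
if elems > elems >= elems:
    y = (y - 5) * (27 * 26)
    y = elems // elems
handle(elems)
elems *= 24 + 7
price = [elems // z for count in z]
z = elems[z]
z = price

8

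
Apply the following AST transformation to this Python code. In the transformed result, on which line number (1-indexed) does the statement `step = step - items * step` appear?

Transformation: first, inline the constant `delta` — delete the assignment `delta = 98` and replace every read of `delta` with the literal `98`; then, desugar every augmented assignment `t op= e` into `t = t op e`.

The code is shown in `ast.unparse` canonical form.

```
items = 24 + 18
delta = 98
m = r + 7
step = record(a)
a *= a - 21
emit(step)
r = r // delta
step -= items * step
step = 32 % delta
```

Transformed code:
items = 24 + 18
m = r + 7
step = record(a)
a = a * (a - 21)
emit(step)
r = r // 98
step = step - items * step
step = 32 % 98

7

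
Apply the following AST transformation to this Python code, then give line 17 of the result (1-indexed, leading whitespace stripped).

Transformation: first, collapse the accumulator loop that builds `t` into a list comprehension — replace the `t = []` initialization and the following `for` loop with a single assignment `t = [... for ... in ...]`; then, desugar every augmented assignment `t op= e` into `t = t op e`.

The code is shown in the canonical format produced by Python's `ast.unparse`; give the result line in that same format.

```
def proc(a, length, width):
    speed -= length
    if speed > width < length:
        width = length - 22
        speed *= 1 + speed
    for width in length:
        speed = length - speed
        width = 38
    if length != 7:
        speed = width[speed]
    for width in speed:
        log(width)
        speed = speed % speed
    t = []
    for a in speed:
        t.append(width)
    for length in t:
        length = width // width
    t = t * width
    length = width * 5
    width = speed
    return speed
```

t = t * width

Transformed code:
def proc(a, length, width):
    speed = speed - length
    if speed > width < length:
        width = length - 22
        speed = speed * (1 + speed)
    for width in length:
        speed = length - speed
        width = 38
    if length != 7:
        speed = width[speed]
    for width in speed:
        log(width)
        speed = speed % speed
    t = [width for a in speed]
    for length in t:
        length = width // width
    t = t * width
    length = width * 5
    width = speed
    return speed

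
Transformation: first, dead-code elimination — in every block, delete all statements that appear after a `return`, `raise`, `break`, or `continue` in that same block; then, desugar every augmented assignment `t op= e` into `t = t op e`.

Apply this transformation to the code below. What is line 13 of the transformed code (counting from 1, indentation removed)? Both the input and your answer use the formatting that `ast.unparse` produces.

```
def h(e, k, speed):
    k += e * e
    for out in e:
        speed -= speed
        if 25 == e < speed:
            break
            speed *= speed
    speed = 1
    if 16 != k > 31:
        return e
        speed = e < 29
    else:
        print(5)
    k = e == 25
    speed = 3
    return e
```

speed = 3

Transformed code:
def h(e, k, speed):
    k = k + e * e
    for out in e:
        speed = speed - speed
        if 25 == e < speed:
            break
    speed = 1
    if 16 != k > 31:
        return e
    else:
        print(5)
    k = e == 25
    speed = 3
    return e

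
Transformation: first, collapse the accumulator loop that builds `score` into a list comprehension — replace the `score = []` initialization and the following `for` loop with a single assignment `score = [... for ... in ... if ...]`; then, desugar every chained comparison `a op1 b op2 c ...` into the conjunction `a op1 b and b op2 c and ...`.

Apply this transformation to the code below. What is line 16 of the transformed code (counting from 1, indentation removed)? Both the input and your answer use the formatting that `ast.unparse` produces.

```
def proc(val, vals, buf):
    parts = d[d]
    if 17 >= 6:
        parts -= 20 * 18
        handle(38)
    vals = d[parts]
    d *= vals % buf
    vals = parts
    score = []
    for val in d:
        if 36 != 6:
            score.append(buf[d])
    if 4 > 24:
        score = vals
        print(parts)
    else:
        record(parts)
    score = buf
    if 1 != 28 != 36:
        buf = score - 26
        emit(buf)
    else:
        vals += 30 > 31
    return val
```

if 1 != 28 and 28 != 36:

Transformed code:
def proc(val, vals, buf):
    parts = d[d]
    if 17 >= 6:
        parts -= 20 * 18
        handle(38)
    vals = d[parts]
    d *= vals % buf
    vals = parts
    score = [buf[d] for val in d if 36 != 6]
    if 4 > 24:
        score = vals
        print(parts)
    else:
        record(parts)
    score = buf
    if 1 != 28 and 28 != 36:
        buf = score - 26
        emit(buf)
    else:
        vals += 30 > 31
    return val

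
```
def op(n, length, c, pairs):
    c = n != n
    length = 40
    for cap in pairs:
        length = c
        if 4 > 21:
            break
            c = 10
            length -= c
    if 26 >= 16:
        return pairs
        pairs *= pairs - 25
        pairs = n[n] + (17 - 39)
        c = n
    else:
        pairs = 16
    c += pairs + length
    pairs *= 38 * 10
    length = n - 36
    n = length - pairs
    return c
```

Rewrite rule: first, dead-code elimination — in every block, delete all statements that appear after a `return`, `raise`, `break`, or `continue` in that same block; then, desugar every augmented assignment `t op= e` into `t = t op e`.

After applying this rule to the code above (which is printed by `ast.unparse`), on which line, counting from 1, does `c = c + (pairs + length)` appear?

12

Transformed code:
def op(n, length, c, pairs):
    c = n != n
    length = 40
    for cap in pairs:
        length = c
        if 4 > 21:
            break
    if 26 >= 16:
        return pairs
    else:
        pairs = 16
    c = c + (pairs + length)
    pairs = pairs * (38 * 10)
    length = n - 36
    n = length - pairs
    return c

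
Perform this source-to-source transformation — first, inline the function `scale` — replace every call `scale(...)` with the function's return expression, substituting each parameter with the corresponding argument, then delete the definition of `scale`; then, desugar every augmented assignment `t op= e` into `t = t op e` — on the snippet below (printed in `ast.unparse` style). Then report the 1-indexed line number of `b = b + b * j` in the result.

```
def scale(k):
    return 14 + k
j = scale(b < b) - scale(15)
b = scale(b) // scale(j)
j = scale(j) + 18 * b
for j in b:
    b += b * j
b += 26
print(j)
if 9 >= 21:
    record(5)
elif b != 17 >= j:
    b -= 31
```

Transformed code:
j = 14 + (b < b) - (14 + 15)
b = (14 + b) // (14 + j)
j = 14 + j + 18 * b
for j in b:
    b = b + b * j
b = b + 26
print(j)
if 9 >= 21:
    record(5)
elif b != 17 >= j:
    b = b - 31

5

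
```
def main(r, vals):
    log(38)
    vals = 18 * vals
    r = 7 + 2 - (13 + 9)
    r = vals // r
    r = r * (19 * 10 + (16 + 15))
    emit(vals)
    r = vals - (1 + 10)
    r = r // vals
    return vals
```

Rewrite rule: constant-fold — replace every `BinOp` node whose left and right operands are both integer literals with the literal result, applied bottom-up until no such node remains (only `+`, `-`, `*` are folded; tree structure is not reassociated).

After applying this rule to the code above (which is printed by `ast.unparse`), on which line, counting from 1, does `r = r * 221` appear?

6

Transformed code:
def main(r, vals):
    log(38)
    vals = 18 * vals
    r = -13
    r = vals // r
    r = r * 221
    emit(vals)
    r = vals - 11
    r = r // vals
    return vals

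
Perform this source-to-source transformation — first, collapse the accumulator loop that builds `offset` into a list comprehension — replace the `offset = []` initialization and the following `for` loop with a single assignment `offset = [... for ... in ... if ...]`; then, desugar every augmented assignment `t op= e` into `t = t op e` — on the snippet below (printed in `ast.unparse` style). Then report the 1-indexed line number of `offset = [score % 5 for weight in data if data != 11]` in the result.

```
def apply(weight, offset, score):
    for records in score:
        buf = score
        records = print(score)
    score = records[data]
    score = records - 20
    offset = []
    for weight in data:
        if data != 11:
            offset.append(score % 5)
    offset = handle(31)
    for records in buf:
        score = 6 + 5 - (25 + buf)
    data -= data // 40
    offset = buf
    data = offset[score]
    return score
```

7

Transformed code:
def apply(weight, offset, score):
    for records in score:
        buf = score
        records = print(score)
    score = records[data]
    score = records - 20
    offset = [score % 5 for weight in data if data != 11]
    offset = handle(31)
    for records in buf:
        score = 6 + 5 - (25 + buf)
    data = data - data // 40
    offset = buf
    data = offset[score]
    return score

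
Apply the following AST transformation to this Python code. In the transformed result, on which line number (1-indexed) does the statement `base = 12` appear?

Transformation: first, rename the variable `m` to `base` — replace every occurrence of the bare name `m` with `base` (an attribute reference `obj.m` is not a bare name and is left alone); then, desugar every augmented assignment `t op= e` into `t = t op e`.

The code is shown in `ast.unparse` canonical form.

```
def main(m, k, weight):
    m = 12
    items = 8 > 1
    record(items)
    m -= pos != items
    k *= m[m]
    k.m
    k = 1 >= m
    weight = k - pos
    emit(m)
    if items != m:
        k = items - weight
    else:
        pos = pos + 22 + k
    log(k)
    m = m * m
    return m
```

Transformed code:
def main(base, k, weight):
    base = 12
    items = 8 > 1
    record(items)
    base = base - (pos != items)
    k = k * base[base]
    k.m
    k = 1 >= base
    weight = k - pos
    emit(base)
    if items != base:
        k = items - weight
    else:
        pos = pos + 22 + k
    log(k)
    base = base * base
    return base

2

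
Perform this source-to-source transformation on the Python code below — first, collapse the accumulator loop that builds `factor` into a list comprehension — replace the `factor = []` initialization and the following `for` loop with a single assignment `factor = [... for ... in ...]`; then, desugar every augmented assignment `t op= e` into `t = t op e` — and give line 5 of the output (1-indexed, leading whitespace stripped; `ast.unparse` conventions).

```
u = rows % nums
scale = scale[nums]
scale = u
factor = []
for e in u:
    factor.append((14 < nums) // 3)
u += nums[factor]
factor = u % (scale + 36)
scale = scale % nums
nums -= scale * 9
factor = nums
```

u = u + nums[factor]

Transformed code:
u = rows % nums
scale = scale[nums]
scale = u
factor = [(14 < nums) // 3 for e in u]
u = u + nums[factor]
factor = u % (scale + 36)
scale = scale % nums
nums = nums - scale * 9
factor = nums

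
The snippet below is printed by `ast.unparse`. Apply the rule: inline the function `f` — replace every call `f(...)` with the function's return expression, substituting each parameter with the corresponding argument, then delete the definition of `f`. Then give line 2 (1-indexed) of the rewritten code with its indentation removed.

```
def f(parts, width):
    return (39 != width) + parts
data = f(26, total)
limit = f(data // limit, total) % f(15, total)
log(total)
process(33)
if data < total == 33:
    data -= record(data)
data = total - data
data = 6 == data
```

limit = ((39 != total) + data // limit) % ((39 != total) + 15)

Transformed code:
data = (39 != total) + 26
limit = ((39 != total) + data // limit) % ((39 != total) + 15)
log(total)
process(33)
if data < total == 33:
    data -= record(data)
data = total - data
data = 6 == data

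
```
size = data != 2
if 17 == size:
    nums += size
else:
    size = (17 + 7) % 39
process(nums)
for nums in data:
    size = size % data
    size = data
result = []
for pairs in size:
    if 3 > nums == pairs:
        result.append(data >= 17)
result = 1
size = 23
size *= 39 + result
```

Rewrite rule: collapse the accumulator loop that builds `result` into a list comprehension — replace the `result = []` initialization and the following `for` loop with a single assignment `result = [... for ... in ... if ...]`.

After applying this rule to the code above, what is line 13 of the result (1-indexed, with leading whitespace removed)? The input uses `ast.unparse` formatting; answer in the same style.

size *= 39 + result

Transformed code:
size = data != 2
if 17 == size:
    nums += size
else:
    size = (17 + 7) % 39
process(nums)
for nums in data:
    size = size % data
    size = data
result = [data >= 17 for pairs in size if 3 > nums == pairs]
result = 1
size = 23
size *= 39 + result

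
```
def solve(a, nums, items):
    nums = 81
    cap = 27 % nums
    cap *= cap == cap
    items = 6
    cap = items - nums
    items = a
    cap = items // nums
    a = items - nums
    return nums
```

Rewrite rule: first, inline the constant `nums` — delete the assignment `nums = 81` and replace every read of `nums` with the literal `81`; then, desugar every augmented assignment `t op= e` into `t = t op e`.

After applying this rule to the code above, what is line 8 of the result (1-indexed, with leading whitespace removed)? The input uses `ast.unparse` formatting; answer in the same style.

a = items - 81

Transformed code:
def solve(a, nums, items):
    cap = 27 % 81
    cap = cap * (cap == cap)
    items = 6
    cap = items - 81
    items = a
    cap = items // 81
    a = items - 81
    return 81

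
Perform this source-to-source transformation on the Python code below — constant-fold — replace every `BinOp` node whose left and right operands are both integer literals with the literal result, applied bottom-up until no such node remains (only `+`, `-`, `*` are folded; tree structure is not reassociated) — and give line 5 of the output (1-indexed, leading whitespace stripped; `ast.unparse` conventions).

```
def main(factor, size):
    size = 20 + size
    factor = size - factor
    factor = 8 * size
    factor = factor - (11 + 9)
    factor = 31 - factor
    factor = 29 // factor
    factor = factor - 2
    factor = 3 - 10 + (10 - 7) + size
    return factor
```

Transformed code:
def main(factor, size):
    size = 20 + size
    factor = size - factor
    factor = 8 * size
    factor = factor - 20
    factor = 31 - factor
    factor = 29 // factor
    factor = factor - 2
    factor = -4 + size
    return factor

factor = factor - 20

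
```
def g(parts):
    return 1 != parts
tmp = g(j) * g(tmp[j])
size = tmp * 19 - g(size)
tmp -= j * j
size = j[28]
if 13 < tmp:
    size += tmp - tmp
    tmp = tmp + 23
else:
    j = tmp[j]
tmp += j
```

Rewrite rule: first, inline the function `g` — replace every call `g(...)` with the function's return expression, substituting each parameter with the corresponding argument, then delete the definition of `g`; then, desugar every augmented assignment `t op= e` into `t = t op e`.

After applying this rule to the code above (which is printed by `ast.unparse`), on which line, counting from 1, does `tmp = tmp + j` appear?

10

Transformed code:
tmp = (1 != j) * (1 != tmp[j])
size = tmp * 19 - (1 != size)
tmp = tmp - j * j
size = j[28]
if 13 < tmp:
    size = size + (tmp - tmp)
    tmp = tmp + 23
else:
    j = tmp[j]
tmp = tmp + j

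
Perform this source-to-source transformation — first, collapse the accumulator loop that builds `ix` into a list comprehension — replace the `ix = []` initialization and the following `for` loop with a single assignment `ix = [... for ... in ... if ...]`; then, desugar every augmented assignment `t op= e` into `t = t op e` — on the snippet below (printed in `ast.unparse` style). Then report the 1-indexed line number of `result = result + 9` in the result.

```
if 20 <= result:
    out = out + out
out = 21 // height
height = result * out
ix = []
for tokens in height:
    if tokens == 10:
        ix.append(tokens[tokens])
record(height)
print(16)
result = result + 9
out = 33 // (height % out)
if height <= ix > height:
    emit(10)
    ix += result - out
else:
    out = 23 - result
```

Transformed code:
if 20 <= result:
    out = out + out
out = 21 // height
height = result * out
ix = [tokens[tokens] for tokens in height if tokens == 10]
record(height)
print(16)
result = result + 9
out = 33 // (height % out)
if height <= ix > height:
    emit(10)
    ix = ix + (result - out)
else:
    out = 23 - result

8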